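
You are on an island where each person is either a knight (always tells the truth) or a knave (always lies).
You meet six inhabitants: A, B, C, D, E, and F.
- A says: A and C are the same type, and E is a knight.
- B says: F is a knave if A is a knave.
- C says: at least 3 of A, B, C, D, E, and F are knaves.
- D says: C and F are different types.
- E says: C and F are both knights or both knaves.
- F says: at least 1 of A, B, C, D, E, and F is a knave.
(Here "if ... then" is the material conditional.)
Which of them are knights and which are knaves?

Knights: C, E, and F. Knaves: A, B, and D.

A is a knave, and the claim "A and C are the same type, and E is a knight" is indeed False.
B (knave): "F is a knave if A is a knave" — False. ✓
C is a knight, so "at least 3 of A, B, C, D, E, and F are knaves" must be True — and it is.
D (knave): "C and F are different types" — False. ✓
E (knight): "C and F are both knights or both knaves" — True. ✓
As a knight, F's statement "at least 1 of A, B, C, D, E, and F is a knave" should be True; it is.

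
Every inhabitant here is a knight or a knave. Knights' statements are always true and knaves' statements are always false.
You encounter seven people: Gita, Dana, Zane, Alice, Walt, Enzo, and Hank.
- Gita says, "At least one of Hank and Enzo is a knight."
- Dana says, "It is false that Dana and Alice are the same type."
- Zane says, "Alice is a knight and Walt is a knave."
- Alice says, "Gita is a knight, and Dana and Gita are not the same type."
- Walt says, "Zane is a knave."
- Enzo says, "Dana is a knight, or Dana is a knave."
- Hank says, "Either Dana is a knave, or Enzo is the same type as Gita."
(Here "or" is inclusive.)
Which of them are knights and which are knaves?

Gita is a knight, and the claim "at least one of Hank and Enzo is a knight" is indeed true.
As a knight, Dana's statement "it is false that Dana and Alice are the same type" should be true; it is.
Zane is a knave, and the claim "Alice is a knight and Walt is a knave" is indeed false.
Alice is a knave, so "Gita is a knight, and Dana and Gita are not the same type" must be false — and it is.
Walt is a knight, and the claim "Zane is a knave" is indeed true.
Enzo is a knight, and the claim "Dana is a knight, or Dana is a knave" is indeed true.
Hank is a knight, and the claim "either Dana is a knave, or Enzo is the same type as Gita" is indeed true.

Gita is a knight, Dana is a knight, Zane is a knave, Alice is a knave, Walt is a knight, Enzo is a knight, and Hank is a knight.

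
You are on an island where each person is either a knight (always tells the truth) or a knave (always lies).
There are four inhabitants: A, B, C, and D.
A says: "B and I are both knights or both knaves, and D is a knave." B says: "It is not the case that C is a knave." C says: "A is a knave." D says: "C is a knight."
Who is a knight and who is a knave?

Knights: B, C, and D. Knaves: A.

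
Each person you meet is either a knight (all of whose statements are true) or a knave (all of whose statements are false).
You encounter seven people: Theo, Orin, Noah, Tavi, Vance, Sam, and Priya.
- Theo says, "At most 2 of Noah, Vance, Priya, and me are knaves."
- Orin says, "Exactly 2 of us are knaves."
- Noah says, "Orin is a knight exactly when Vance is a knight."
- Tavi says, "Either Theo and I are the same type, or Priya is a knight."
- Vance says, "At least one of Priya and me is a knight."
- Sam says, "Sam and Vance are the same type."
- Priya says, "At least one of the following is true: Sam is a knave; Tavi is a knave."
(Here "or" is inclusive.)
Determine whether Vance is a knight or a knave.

Vance is a knight.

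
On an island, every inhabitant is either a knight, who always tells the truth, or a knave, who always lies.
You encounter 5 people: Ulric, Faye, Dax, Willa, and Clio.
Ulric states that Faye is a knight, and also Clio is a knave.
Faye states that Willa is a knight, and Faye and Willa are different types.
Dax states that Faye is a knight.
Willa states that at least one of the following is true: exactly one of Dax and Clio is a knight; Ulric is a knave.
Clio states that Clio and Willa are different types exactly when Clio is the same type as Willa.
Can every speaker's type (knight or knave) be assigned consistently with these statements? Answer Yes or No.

No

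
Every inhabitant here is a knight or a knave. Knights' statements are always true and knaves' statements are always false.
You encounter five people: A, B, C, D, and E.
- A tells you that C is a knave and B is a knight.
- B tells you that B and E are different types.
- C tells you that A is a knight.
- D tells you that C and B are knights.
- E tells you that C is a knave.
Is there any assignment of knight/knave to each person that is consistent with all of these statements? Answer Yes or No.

No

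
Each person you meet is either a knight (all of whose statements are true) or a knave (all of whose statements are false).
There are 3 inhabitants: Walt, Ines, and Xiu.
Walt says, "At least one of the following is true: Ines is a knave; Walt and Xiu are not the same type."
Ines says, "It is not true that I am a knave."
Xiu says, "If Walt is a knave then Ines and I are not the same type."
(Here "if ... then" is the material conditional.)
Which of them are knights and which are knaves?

Walt is a knight, Ines is a knave, and Xiu is a knight.

Walt (knight): "at least one of the following is true: Ines is a knave; Walt and Xiu are not the same type" — true. ✓
Ines is a knave; "it is not true that I am a knave" is false, as required.
Xiu is a knight; "if Walt is a knave then Ines and I are not the same type" is true, as required.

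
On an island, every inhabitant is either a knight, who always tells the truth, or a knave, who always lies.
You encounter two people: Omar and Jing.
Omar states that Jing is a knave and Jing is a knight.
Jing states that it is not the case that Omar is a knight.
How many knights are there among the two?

1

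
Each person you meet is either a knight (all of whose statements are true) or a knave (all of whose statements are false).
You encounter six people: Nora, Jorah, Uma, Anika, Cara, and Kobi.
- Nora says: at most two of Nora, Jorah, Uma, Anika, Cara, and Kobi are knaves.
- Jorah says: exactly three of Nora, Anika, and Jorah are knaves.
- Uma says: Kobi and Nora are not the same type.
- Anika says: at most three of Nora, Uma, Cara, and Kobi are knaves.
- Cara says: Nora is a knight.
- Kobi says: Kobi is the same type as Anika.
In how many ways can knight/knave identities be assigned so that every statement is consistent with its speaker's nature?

Consistent assignments:
  Nora=knight, Jorah=knave, Uma=knight, Anika=knight, Cara=knight, Kobi=knave
  Nora=knight, Jorah=knave, Uma=knave, Anika=knight, Cara=knight, Kobi=knight
  Nora=knave, Jorah=knave, Uma=knight, Anika=knight, Cara=knave, Kobi=knight

3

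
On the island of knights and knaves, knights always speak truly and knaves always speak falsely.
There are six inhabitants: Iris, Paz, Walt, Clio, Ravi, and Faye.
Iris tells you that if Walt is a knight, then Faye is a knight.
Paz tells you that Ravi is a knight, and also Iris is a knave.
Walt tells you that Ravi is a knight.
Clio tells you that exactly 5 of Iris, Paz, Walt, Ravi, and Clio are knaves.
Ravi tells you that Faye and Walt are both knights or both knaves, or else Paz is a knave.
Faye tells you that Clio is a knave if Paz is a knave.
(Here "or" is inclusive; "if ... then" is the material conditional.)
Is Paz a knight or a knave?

Paz is a knave.

Consistent assignments: {Iris=knight, Paz=knave, Walt=knight, Clio=knave, Ravi=knight, Faye=knight}
In every consistent assignment, Paz is a knave.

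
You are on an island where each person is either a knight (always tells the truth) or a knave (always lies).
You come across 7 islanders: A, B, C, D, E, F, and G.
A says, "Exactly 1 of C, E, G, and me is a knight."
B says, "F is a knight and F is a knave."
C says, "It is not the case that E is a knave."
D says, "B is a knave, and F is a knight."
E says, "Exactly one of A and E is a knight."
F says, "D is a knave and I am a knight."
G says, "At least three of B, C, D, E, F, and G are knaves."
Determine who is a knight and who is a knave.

A is a knave, B is a knave, C is a knight, D is a knave, E is a knight, F is a knave, and G is a knight.

As a knave, A's statement "exactly 1 of C, E, G, and me is a knight" should be false; it is.
B is a knave, so "F is a knight and F is a knave" must be false — and it is.
Since C is a knight, "it is not the case that E is a knave" needs to be True, which holds.
D (knave): "B is a knave, and F is a knight" — false. ✓
E is a knight, so "exactly one of A and E is a knight" must be True — and it is.
As a knave, F's statement "D is a knave and I am a knight" should be false; it is.
As a knight, G's statement "at least three of B, C, D, E, F, and G are knaves" should be True; it is.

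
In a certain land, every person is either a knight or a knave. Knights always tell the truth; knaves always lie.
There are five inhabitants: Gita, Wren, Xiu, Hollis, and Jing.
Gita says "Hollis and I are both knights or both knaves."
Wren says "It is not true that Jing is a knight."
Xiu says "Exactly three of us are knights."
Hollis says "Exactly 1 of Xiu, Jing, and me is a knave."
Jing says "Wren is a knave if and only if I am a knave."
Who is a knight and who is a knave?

Knights: Wren, Xiu, and Hollis. Knaves: Gita and Jing.

Gita (knave): "Hollis and I are both knights or both knaves" — false. ✓
Wren is a knight, and the claim "it is not true that Jing is a knight" is indeed True.
Xiu is a knight, and the claim "exactly three of us are knights" is indeed True.
Hollis is a knight; "exactly 1 of Xiu, Jing, and me is a knave" is True, as required.
Jing is a knave, so "Wren is a knave if and only if I am a knave" must be false — and it is.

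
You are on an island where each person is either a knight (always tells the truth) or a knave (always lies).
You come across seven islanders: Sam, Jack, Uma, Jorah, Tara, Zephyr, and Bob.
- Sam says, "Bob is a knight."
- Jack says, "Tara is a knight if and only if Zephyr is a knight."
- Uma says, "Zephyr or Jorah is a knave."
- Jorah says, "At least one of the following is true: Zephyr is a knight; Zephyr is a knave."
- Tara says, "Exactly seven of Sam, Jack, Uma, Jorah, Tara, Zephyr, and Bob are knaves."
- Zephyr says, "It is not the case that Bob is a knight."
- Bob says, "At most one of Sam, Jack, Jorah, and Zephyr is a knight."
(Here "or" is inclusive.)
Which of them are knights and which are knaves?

As a knave, Sam's statement "Bob is a knight" should be false; it is.
Jack (knave): "Tara is a knight if and only if Zephyr is a knight" — false. ✓
Since Uma is a knave, "Zephyr or Jorah is a knave" needs to be false, which holds.
Jorah is a knight, so "at least one of the following is true: Zephyr is a knight; Zephyr is a knave" must be true — and it is.
Tara is a knave; "exactly seven of Sam, Jack, Uma, Jorah, Tara, Zephyr, and Bob are knaves" is false, as required.
Zephyr (knight): "it is not the case that Bob is a knight" — true. ✓
Bob (knave): "at most one of Sam, Jack, Jorah, and Zephyr is a knight" — false. ✓

Sam is a knave, Jack is a knave, Uma is a knave, Jorah is a knight, Tara is a knave, Zephyr is a knight, and Bob is a knave.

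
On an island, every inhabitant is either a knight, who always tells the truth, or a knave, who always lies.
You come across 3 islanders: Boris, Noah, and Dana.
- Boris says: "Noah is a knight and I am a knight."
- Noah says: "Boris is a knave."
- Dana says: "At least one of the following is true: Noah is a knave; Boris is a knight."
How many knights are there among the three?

The unique consistent assignment is Boris=knave, Noah=knight, Dana=knave.
That has 1 knight.

1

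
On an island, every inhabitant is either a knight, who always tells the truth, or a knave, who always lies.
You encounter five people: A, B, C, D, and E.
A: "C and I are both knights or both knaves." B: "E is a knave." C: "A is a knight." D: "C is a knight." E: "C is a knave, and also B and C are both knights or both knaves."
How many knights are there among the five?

4

The unique consistent assignment is A=knight, B=knight, C=knight, D=knight, E=knave.
That has 4 knights.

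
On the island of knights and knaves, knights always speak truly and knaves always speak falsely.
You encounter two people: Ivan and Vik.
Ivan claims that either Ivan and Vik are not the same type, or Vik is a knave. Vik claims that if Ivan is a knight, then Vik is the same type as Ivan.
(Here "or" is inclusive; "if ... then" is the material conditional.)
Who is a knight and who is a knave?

Ivan (knight): "either Ivan and Vik are not the same type, or Vik is a knave" — True. ✓
As a knave, Vik's statement "if Ivan is a knight, then Vik is the same type as Ivan" should be False; it is.

Knights: Ivan. Knaves: Vik.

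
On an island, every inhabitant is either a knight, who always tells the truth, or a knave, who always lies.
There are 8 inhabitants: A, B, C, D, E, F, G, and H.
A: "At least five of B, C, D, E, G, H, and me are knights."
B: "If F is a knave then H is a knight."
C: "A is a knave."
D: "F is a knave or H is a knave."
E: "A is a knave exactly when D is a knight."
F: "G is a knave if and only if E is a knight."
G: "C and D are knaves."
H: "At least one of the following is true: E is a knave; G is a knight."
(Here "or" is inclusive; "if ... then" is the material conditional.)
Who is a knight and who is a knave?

A is a knave, B is a knight, C is a knight, D is a knight, E is a knight, F is a knight, G is a knave, and H is a knave.

A is a knave, and the claim "at least five of B, C, D, E, G, H, and me are knights" is indeed false.
B (knight): "if F is a knave then H is a knight" — True. ✓
C is a knight, and the claim "A is a knave" is indeed True.
D is a knight, so "F is a knave or H is a knave" must be True — and it is.
E is a knight; "A is a knave exactly when D is a knight" is True, as required.
F is a knight, so "G is a knave if and only if E is a knight" must be True — and it is.
G is a knave, and the claim "C and D are knaves" is indeed false.
H is a knave; "at least one of the following is true: E is a knave; G is a knight" is false, as required.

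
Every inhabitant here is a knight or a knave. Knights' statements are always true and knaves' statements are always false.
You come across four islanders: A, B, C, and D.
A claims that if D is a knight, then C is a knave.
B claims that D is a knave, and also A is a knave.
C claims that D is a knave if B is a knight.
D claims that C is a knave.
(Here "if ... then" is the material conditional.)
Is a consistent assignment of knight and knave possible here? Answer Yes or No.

Yes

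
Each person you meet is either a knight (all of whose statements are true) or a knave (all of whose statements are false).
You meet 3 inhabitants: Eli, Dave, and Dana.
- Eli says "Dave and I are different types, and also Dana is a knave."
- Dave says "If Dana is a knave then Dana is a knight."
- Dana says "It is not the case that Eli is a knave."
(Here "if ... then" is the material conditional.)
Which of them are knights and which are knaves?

Knights: none. Knaves: Eli, Dave, and Dana.

Eli is a knave, so "Dave and I are different types, and also Dana is a knave" must be false — and it is.
Since Dave is a knave, "if Dana is a knave then Dana is a knight" needs to be false, which holds.
Dana is a knave; "it is not the case that Eli is a knave" is false, as required.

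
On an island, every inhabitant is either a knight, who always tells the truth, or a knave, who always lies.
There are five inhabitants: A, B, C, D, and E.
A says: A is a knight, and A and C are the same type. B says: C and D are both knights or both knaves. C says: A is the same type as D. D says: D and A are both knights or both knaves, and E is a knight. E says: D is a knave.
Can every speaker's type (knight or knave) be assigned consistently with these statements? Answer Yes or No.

No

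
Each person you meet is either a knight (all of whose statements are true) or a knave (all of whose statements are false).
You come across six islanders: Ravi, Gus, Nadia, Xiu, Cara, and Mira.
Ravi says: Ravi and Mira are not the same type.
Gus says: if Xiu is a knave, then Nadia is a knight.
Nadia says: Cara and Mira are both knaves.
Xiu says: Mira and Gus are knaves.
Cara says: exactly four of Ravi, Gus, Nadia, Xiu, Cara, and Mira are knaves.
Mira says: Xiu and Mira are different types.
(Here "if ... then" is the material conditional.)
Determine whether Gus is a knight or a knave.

Gus is a knight.

Consistent assignments: {Ravi=knight, Gus=knight, Nadia=knight, Xiu=knave, Cara=knave, Mira=knave}
In every consistent assignment, Gus is a knight.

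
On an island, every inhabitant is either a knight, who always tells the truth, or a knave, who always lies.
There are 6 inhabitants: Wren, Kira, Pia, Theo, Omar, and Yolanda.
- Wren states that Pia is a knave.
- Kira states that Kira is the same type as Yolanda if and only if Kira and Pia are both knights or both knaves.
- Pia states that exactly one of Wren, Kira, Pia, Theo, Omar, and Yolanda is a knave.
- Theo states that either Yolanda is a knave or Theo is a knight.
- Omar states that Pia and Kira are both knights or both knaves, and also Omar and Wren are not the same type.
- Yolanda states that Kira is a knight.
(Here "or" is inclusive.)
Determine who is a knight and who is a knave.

Wren is a knave, Kira is a knight, Pia is a knight, Theo is a knight, Omar is a knight, and Yolanda is a knight.

Wren is a knave, so "Pia is a knave" must be False — and it is.
Kira is a knight, and the claim "Kira is the same type as Yolanda if and only if Kira and Pia are both knights or both knaves" is indeed true.
Since Pia is a knight, "exactly one of Wren, Kira, Pia, Theo, Omar, and Yolanda is a knave" needs to be true, which holds.
Theo is a knight; "either Yolanda is a knave or Theo is a knight" is true, as required.
Omar is a knight; "Pia and Kira are both knights or both knaves, and also Omar and Wren are not the same type" is true, as required.
Yolanda (knight): "Kira is a knight" — true. ✓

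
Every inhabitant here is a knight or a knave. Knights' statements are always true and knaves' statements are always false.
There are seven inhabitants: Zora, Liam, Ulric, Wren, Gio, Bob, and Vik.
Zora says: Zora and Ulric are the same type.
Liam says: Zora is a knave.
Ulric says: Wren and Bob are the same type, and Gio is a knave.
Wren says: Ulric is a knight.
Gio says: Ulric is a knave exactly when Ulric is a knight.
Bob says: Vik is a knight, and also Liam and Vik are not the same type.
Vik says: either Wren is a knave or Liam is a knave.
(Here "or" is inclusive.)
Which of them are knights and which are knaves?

Knights: Zora, Ulric, Wren, Bob, and Vik. Knaves: Liam and Gio.

Since Zora is a knight, "Zora and Ulric are the same type" needs to be true, which holds.
Liam is a knave; "Zora is a knave" is False, as required.
Since Ulric is a knight, "Wren and Bob are the same type, and Gio is a knave" needs to be true, which holds.
Wren is a knight, so "Ulric is a knight" must be true — and it is.
Gio is a knave; "Ulric is a knave exactly when Ulric is a knight" is False, as required.
Bob is a knight, and the claim "Vik is a knight, and also Liam and Vik are not the same type" is indeed true.
Vik is a knight; "either Wren is a knave or Liam is a knave" is true, as required.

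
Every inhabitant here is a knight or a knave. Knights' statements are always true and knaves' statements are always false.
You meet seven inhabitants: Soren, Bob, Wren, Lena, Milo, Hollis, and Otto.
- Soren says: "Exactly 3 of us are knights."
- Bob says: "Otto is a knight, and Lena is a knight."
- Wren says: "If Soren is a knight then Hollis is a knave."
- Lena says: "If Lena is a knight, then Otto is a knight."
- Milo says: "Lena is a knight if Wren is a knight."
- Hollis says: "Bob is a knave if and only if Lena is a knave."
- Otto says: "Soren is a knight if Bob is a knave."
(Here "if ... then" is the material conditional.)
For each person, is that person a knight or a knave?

Since Soren is a knave, "exactly 3 of us are knights" needs to be False, which holds.
Since Bob is a knight, "Otto is a knight, and Lena is a knight" needs to be True, which holds.
Wren is a knight, so "if Soren is a knight then Hollis is a knave" must be True — and it is.
Lena is a knight; "if Lena is a knight, then Otto is a knight" is True, as required.
Milo is a knight, so "Lena is a knight if Wren is a knight" must be True — and it is.
Hollis is a knight, and the claim "Bob is a knave if and only if Lena is a knave" is indeed True.
As a knight, Otto's statement "Soren is a knight if Bob is a knave" should be True; it is.

Soren is a knave, Bob is a knight, Wren is a knight, Lena is a knight, Milo is a knight, Hollis is a knight, and Otto is a knight.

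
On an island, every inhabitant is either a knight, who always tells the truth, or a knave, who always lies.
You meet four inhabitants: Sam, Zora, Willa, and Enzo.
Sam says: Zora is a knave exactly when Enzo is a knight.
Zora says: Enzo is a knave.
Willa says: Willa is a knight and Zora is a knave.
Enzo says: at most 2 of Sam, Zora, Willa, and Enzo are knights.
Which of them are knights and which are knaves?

Sam is a knight, Zora is a knave, Willa is a knave, and Enzo is a knight.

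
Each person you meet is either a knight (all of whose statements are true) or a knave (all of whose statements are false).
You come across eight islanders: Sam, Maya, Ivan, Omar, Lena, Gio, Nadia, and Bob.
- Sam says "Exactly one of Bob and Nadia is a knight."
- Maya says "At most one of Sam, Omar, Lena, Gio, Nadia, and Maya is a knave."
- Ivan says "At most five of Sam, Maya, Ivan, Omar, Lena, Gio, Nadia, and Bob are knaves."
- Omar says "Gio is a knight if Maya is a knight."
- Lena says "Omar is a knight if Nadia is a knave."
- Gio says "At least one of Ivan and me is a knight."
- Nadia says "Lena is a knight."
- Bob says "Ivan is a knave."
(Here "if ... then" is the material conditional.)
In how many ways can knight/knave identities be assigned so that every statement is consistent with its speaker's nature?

Consistent assignments:
  Sam=knight, Maya=knight, Ivan=knight, Omar=knight, Lena=knight, Gio=knight, Nadia=knight, Bob=knave

1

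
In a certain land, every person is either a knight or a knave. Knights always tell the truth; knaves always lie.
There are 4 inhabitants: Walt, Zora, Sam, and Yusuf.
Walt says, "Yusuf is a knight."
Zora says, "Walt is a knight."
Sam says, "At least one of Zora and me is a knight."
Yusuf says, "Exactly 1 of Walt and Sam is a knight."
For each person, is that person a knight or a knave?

Suppose Walt is a knight. Then Walt's statement "Yusuf is a knight" would have to be true. Checking the 8 ways to assign the others, none is consistent with every speaker.
(For instance, with Zora=knave, Sam=knave, Yusuf=knave, Walt's claim "Yusuf is a knight" comes out false where it would need to be true.)
So Walt must be a knave, making "Yusuf is a knight" false. Taking Walt=knave, Zora=knave, Sam=knave, Yusuf=knave, each remaining statement checks out:
  Zora (knave): "Walt is a knight" — false. ✓
  Sam (knave): "at least one of Zora and me is a knight" — false. ✓
  Yusuf (knave): "exactly 1 of Walt and Sam is a knight" — false. ✓
This is the unique consistent assignment.

Walt is a knave, Zora is a knave, Sam is a knave, and Yusuf is a knave.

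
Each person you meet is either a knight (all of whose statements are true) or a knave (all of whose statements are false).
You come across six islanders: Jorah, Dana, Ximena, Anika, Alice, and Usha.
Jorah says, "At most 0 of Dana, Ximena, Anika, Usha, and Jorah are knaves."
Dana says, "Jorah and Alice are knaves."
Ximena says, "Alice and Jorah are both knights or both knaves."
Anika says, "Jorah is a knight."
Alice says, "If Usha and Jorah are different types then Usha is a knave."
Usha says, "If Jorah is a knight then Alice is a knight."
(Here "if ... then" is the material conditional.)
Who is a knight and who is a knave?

Jorah is a knave, Dana is a knight, Ximena is a knight, Anika is a knave, Alice is a knave, and Usha is a knight.

As a knave, Jorah's statement "at most 0 of Dana, Ximena, Anika, Usha, and Jorah are knaves" should be False; it is.
Since Dana is a knight, "Jorah and Alice are knaves" needs to be true, which holds.
Since Ximena is a knight, "Alice and Jorah are both knights or both knaves" needs to be true, which holds.
Anika (knave): "Jorah is a knight" — False. ✓
Alice is a knave; "if Usha and Jorah are different types then Usha is a knave" is False, as required.
Usha is a knight, and the claim "if Jorah is a knight then Alice is a knight" is indeed true.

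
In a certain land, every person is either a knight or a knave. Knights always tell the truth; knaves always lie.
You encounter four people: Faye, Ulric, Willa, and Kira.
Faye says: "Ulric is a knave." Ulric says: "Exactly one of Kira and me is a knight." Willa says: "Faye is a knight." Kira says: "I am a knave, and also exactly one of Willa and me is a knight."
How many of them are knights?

1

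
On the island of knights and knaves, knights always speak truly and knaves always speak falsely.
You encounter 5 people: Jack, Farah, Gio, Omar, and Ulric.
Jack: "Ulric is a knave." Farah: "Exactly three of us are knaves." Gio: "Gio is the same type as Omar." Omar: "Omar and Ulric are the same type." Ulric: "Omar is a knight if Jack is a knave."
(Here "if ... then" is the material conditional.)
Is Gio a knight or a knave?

Gio is a knight.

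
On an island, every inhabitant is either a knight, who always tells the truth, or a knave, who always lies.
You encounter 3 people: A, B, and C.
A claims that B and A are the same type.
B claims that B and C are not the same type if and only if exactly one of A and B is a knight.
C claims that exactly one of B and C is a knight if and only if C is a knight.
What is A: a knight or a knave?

A is a knave.

Consistent assignments: {A=knave, B=knight, C=knave}
In every consistent assignment, A is a knave.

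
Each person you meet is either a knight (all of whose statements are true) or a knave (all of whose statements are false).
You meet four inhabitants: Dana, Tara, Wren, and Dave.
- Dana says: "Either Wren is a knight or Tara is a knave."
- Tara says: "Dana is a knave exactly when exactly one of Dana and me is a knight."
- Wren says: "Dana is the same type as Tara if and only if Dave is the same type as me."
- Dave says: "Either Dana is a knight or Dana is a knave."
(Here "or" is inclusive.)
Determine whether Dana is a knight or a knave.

Dana is a knight.

Consistent assignments: {Dana=knight, Tara=knight, Wren=knight, Dave=knight}
In every consistent assignment, Dana is a knight.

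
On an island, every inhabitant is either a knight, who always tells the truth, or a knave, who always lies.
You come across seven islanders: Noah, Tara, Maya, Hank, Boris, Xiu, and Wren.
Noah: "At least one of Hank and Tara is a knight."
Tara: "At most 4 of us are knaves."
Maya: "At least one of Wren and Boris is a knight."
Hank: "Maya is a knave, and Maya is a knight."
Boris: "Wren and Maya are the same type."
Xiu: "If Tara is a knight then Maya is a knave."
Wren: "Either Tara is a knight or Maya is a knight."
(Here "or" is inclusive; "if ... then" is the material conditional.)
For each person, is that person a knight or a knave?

Noah is a knight, Tara is a knight, Maya is a knight, Hank is a knave, Boris is a knight, Xiu is a knave, and Wren is a knight.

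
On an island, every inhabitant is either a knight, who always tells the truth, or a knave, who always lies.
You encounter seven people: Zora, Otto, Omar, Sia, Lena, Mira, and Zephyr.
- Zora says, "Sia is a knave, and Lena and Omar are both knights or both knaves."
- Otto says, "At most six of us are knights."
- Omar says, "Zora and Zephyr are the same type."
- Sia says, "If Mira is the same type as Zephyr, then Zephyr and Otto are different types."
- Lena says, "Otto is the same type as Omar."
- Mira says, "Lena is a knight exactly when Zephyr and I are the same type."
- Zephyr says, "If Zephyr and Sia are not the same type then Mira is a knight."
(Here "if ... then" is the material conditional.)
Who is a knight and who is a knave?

Zora is a knight, and the claim "Sia is a knave, and Lena and Omar are both knights or both knaves" is indeed true.
Otto is a knight; "at most six of us are knights" is true, as required.
Omar is a knight; "Zora and Zephyr are the same type" is true, as required.
Since Sia is a knave, "if Mira is the same type as Zephyr, then Zephyr and Otto are different types" needs to be false, which holds.
Since Lena is a knight, "Otto is the same type as Omar" needs to be true, which holds.
As a knight, Mira's statement "Lena is a knight exactly when Zephyr and I are the same type" should be true; it is.
Zephyr (knight): "if Zephyr and Sia are not the same type then Mira is a knight" — true. ✓

Zora is a knight, Otto is a knight, Omar is a knight, Sia is a knave, Lena is a knight, Mira is a knight, and Zephyr is a knight.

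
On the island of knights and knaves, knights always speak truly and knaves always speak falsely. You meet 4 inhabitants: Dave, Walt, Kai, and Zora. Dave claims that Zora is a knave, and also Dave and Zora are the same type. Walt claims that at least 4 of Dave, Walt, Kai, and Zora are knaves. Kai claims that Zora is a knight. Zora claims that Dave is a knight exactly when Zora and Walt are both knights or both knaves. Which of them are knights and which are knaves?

Dave is a knave, Walt is a knave, Kai is a knight, and Zora is a knight.

Since Dave is a knave, "Zora is a knave, and also Dave and Zora are the same type" needs to be false, which holds.
As a knave, Walt's statement "at least 4 of Dave, Walt, Kai, and Zora are knaves" should be false; it is.
As a knight, Kai's statement "Zora is a knight" should be True; it is.
Zora is a knight; "Dave is a knight exactly when Zora and Walt are both knights or both knaves" is True, as required.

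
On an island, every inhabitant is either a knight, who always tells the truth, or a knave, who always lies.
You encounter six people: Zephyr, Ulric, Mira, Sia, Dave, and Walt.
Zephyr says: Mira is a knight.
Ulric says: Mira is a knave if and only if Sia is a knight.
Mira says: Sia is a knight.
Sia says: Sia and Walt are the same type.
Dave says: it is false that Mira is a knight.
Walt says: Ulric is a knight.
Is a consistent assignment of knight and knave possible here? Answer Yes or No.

No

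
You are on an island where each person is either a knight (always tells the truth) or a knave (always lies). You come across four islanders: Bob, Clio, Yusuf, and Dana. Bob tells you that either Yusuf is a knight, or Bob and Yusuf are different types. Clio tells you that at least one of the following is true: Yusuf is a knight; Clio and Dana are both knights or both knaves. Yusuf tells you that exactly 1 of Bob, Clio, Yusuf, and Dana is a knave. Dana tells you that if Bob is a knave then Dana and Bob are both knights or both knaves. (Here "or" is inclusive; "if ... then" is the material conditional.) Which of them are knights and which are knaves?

Bob is a knight, Clio is a knave, Yusuf is a knave, and Dana is a knight.

Bob (knight): "either Yusuf is a knight, or Bob and Yusuf are different types" — True. ✓
Since Clio is a knave, "at least one of the following is true: Yusuf is a knight; Clio and Dana are both knights or both knaves" needs to be false, which holds.
Yusuf is a knave, so "exactly 1 of Bob, Clio, Yusuf, and Dana is a knave" must be false — and it is.
Dana (knight): "if Bob is a knave then Dana and Bob are both knights or both knaves" — True. ✓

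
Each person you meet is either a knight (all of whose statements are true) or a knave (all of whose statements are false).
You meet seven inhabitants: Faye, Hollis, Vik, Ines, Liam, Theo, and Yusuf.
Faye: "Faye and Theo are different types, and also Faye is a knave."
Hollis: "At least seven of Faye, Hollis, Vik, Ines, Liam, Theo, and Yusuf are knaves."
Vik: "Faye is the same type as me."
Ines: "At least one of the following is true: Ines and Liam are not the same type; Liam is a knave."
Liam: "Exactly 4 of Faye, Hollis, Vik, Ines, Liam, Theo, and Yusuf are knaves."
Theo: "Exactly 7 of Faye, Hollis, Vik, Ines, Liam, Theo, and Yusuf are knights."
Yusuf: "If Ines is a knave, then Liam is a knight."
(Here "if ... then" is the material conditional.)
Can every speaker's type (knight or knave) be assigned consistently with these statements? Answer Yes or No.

No

Checking all 128 assignments, each has at least one speaker whose statement's truth value contradicts their type.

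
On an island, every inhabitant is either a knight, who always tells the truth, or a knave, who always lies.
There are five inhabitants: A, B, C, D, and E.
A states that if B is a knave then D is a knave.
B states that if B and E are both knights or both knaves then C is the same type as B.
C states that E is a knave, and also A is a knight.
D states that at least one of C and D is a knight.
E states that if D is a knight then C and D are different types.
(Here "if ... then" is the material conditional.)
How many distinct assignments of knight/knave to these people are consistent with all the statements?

1

Consistent assignments:
  A=knight, B=knight, C=knight, D=knight, E=knave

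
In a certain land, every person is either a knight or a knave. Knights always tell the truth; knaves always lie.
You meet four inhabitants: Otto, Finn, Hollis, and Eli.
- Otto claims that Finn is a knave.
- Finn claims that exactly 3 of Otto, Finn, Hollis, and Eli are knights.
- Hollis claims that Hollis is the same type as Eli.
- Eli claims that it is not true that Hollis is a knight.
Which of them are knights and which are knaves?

Suppose Otto is a knave. Then Otto's statement "Finn is a knave" would have to be false. Checking the 8 ways to assign the others, none is consistent with every speaker.
(For instance, with Finn=knave, Hollis=knave, Eli=knight, Otto's claim "Finn is a knave" comes out true where it would need to be false.)
So Otto must be a knight, making "Finn is a knave" true. Taking Otto=knight, Finn=knave, Hollis=knave, Eli=knight, each remaining statement checks out:
  Finn (knave): "exactly 3 of Otto, Finn, Hollis, and Eli are knights" — false. ✓
  Hollis (knave): "Hollis is the same type as Eli" — false. ✓
  Eli (knight): "it is not true that Hollis is a knight" — true. ✓
This is the unique consistent assignment.

Knights: Otto and Eli. Knaves: Finn and Hollis.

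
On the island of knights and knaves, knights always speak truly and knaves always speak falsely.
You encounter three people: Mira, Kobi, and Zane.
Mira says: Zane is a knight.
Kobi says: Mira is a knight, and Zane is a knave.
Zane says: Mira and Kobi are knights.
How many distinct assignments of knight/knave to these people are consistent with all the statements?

1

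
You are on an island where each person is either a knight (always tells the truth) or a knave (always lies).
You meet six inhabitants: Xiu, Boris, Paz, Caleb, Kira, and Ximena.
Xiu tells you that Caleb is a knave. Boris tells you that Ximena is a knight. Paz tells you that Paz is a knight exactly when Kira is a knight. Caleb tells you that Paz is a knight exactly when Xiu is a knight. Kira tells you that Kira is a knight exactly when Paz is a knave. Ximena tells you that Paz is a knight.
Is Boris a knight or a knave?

Boris is a knave.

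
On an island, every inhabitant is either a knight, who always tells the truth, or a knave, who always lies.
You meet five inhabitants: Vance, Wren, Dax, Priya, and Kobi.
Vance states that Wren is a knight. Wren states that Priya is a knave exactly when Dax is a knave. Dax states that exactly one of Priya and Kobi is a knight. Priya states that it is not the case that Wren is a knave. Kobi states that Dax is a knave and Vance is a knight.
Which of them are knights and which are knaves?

Vance is a knight; "Wren is a knight" is true, as required.
As a knight, Wren's statement "Priya is a knave exactly when Dax is a knave" should be true; it is.
Dax is a knight; "exactly one of Priya and Kobi is a knight" is true, as required.
Since Priya is a knight, "it is not the case that Wren is a knave" needs to be true, which holds.
Kobi is a knave, and the claim "Dax is a knave and Vance is a knight" is indeed False.

Vance is a knight, Wren is a knight, Dax is a knight, Priya is a knight, and Kobi is a knave.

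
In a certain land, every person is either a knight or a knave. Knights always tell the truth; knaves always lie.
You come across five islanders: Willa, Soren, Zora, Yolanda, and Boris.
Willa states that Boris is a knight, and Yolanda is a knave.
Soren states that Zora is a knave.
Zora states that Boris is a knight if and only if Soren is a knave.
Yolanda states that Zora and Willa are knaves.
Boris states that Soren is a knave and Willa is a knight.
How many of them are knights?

3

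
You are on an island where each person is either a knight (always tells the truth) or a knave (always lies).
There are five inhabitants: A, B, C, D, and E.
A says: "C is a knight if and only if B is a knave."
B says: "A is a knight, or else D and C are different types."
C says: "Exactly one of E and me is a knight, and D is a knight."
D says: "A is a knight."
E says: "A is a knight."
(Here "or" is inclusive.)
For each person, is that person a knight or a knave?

A is a knave, B is a knave, C is a knave, D is a knave, and E is a knave.

A (knave): "C is a knight if and only if B is a knave" — False. ✓
B is a knave, and the claim "A is a knight, or else D and C are different types" is indeed False.
C is a knave, and the claim "exactly one of E and me is a knight, and D is a knight" is indeed False.
D is a knave; "A is a knight" is False, as required.
Since E is a knave, "A is a knight" needs to be False, which holds.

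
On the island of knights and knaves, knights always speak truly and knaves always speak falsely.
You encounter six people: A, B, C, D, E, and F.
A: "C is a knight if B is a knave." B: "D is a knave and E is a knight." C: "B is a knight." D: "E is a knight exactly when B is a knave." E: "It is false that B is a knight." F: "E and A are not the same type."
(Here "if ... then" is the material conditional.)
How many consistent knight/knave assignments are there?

1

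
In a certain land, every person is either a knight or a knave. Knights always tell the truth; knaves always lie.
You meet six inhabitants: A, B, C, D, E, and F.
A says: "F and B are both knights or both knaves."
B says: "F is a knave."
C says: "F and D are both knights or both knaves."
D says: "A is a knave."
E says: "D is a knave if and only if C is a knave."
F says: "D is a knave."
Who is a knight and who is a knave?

A (knave): "F and B are both knights or both knaves" — false. ✓
B is a knight, and the claim "F is a knave" is indeed true.
C is a knave, so "F and D are both knights or both knaves" must be false — and it is.
As a knight, D's statement "A is a knave" should be true; it is.
E (knave): "D is a knave if and only if C is a knave" — false. ✓
Since F is a knave, "D is a knave" needs to be false, which holds.

Knights: B and D. Knaves: A, C, E, and F.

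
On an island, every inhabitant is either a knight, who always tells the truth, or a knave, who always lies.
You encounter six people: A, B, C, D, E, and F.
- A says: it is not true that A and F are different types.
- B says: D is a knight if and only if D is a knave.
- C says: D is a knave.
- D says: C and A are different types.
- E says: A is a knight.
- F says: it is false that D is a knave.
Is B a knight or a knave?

B is a knave.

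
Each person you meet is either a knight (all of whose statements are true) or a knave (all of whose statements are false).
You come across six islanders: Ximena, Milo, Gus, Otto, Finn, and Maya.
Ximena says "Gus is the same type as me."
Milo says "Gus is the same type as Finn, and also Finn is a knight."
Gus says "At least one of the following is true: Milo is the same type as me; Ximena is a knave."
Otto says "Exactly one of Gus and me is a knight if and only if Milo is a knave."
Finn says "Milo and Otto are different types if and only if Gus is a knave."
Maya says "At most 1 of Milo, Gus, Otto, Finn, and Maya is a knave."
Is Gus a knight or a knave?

Gus is a knight.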